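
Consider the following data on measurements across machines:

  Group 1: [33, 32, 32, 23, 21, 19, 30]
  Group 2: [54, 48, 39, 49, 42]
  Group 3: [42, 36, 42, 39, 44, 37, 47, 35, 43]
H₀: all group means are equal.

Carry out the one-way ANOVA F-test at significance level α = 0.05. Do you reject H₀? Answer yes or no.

Group means [27.14, 46.40, 40.56], grand mean 37.476
SSB = Σnᵢ(x̄ᵢ−x̄)² = 1230.959; SSW = ΣΣ(x−x̄ᵢ)² = 482.279
MSB = 1230.959/2 = 615.4794; MSW = 482.279/18 = 26.7933
F = MSB/MSW = 22.9714
df = (2, 18)
p-value (upper-tail) = 0.00001
At α=0.05: p < α → reject H₀

reject H₀: yes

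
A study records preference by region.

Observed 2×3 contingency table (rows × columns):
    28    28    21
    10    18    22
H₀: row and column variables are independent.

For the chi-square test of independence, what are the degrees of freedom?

df = (r−1)(c−1) = (2−1)·(3−1) = 2

degrees of freedom = 2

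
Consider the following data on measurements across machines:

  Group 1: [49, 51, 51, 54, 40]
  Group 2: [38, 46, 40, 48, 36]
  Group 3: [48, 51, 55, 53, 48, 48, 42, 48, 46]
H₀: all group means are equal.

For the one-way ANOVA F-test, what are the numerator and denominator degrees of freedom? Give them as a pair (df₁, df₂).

degrees of freedom = [2, 16]

k = 3 groups, N = 19 total
df = (k−1, N−k) = (3−1, 19−3) = (2, 16)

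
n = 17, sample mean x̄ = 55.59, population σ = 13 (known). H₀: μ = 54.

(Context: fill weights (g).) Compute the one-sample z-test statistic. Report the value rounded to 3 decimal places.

test statistic = 0.504

SE = σ/√n = 13/√17 = 3.1530
z = (x̄−μ₀)/SE = (55.59−54)/3.1530 = 0.5043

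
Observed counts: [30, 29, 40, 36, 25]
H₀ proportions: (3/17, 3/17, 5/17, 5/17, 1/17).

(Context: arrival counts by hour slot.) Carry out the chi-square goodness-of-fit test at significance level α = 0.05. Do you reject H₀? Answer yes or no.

reject H₀: yes

n = 160; E_i = n·p_i = [28.24, 28.24, 47.06, 47.06, 9.41]
χ² = (30−28.24)²/28.24 + (29−28.24)²/28.24 + (40−47.06)²/47.06 + (36−47.06)²/47.06 + (25−9.41)²/9.41 = 29.6067
df = 4
p-value (upper-tail) = 0.00001
At α=0.05: p < α → reject H₀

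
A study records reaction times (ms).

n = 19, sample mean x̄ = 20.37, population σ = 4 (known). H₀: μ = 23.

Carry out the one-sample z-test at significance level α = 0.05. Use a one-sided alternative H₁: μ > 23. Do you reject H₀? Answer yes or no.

reject H₀: no

SE = σ/√n = 4/√19 = 0.9177
z = (x̄−μ₀)/SE = (20.37−23)/0.9177 = -2.8660
p-value (one-sided, H₁ greater) = 0.99792
At α=0.05: p ≥ α → fail to reject H₀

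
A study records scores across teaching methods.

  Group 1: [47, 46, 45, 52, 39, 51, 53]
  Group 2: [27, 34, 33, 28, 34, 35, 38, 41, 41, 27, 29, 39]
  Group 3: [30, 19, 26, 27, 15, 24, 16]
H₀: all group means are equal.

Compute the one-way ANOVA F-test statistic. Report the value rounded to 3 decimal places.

test statistic = 39.600

Group means [47.57, 33.83, 22.43], grand mean 34.462
SSB = Σnᵢ(x̄ᵢ−x̄)² = 2221.366; SSW = ΣΣ(x−x̄ᵢ)² = 645.095
MSB = 2221.366/2 = 1110.6832; MSW = 645.095/23 = 28.0476
F = MSB/MSW = 39.5999
df = (2, 23)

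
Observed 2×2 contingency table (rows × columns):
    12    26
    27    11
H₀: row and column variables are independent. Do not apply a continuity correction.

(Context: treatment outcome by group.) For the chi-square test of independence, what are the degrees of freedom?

degrees of freedom = 1

df = (r−1)(c−1) = (2−1)·(2−1) = 1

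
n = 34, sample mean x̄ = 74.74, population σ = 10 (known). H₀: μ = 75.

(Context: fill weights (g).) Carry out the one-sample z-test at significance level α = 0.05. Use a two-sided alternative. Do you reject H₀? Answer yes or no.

reject H₀: no

SE = σ/√n = 10/√34 = 1.7150
z = (x̄−μ₀)/SE = (74.74−75)/1.7150 = -0.1516
p-value (two-sided) = 0.87950
At α=0.05: p ≥ α → fail to reject H₀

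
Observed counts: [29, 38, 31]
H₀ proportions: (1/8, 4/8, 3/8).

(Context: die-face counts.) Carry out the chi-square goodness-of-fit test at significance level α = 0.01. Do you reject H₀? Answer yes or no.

reject H₀: yes

n = 98; E_i = n·p_i = [12.25, 49.00, 36.75]
χ² = (29−12.25)²/12.25 + (38−49.00)²/49.00 + (31−36.75)²/36.75 = 26.2721
df = 2
p-value (upper-tail) = 0.00000
At α=0.01: p < α → reject H₀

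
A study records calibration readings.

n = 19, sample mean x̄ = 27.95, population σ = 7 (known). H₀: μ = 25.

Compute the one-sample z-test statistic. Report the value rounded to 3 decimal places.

SE = σ/√n = 7/√19 = 1.6059
z = (x̄−μ₀)/SE = (27.95−25)/1.6059 = 1.8370

test statistic = 1.837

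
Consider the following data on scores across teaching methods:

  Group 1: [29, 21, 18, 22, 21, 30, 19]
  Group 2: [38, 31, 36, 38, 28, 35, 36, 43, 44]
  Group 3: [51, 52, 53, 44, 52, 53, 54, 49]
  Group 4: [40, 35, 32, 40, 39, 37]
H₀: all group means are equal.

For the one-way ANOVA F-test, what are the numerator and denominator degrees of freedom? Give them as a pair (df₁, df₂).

degrees of freedom = [3, 26]

k = 4 groups, N = 30 total
df = (k−1, N−k) = (4−1, 30−4) = (3, 26)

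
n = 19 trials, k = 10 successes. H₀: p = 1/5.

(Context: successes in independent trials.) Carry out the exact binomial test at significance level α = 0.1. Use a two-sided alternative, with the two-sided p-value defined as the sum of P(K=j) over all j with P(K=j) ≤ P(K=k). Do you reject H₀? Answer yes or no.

reject H₀: yes

Exact binomial: n=19, k=10, p₀=1/5=0.2000
P(X=j) = C(n,j)·p₀^j·(1−p₀)^(n−j); p = Σ P(X=j) over j with P(X=j) ≤ P(X=10)
p-value (two-sided) = 0.00158
At α=0.1: p < α → reject H₀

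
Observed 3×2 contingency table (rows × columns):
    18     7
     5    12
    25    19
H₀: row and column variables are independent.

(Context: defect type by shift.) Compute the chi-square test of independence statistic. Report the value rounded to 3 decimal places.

test statistic = 7.479

Row totals [25, 17, 44], col totals [48, 38], n=86
χ² = (18−13.95)²/13.95 + (7−11.05)²/11.05 + (5−9.49)²/9.49 + (12−7.51)²/7.51 + (25−24.56)²/24.56 + (19−19.44)²/19.44 = 7.4789
df = 2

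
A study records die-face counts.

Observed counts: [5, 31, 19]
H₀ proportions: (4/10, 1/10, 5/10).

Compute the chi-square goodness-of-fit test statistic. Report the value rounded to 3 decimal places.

n = 55; E_i = n·p_i = [22.00, 5.50, 27.50]
χ² = (5−22.00)²/22.00 + (31−5.50)²/5.50 + (19−27.50)²/27.50 = 133.9909
df = 2

test statistic = 133.991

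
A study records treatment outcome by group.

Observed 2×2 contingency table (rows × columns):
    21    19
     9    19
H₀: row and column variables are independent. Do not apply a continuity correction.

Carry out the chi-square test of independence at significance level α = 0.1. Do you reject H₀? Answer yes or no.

reject H₀: yes

Row totals [40, 28], col totals [30, 38], n=68
χ² = (21−17.65)²/17.65 + (19−22.35)²/22.35 + (9−12.35)²/12.35 + (19−15.65)²/15.65 = 2.7686
df = 1
p-value (upper-tail) = 0.09613
At α=0.1: p < α → reject H₀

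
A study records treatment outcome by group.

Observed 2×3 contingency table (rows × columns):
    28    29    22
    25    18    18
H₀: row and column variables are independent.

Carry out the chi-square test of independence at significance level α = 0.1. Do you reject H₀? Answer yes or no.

reject H₀: no

Row totals [79, 61], col totals [53, 47, 40], n=140
χ² = (28−29.91)²/29.91 + (29−26.52)²/26.52 + (22−22.57)²/22.57 + (25−23.09)²/23.09 + (18−20.48)²/20.48 + (18−17.43)²/17.43 = 0.8439
df = 2
p-value (upper-tail) = 0.65575
At α=0.1: p ≥ α → fail to reject H₀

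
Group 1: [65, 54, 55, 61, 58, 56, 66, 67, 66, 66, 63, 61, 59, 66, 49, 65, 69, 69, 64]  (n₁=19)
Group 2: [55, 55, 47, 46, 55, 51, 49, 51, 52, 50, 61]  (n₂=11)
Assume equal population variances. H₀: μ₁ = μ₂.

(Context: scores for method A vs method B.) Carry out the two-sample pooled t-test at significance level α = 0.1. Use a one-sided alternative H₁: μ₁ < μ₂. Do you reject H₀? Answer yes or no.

reject H₀: no

x̄₁=62.053, s₁=5.553, n₁=19
x̄₂=52.000, s₂=4.290, n₂=11
s_p² = [18·5.553² + 10·4.290²]/28 = 26.3910
SE = √(s_p²·(1/19+1/11)) = 1.9463
t = (62.053−52.000)/1.9463 = 5.1649
df = 28
p-value (one-sided, H₁ less) = 0.99999
At α=0.1: p ≥ α → fail to reject H₀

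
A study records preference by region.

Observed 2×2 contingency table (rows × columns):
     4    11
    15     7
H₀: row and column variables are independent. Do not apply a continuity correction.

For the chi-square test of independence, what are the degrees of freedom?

degrees of freedom = 1

df = (r−1)(c−1) = (2−1)·(2−1) = 1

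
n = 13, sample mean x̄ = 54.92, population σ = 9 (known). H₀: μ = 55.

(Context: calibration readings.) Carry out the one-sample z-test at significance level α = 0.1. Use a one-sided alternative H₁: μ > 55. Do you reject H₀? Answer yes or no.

reject H₀: no

SE = σ/√n = 9/√13 = 2.4962
z = (x̄−μ₀)/SE = (54.92−55)/2.4962 = -0.0320
p-value (one-sided, H₁ greater) = 0.51278
At α=0.1: p ≥ α → fail to reject H₀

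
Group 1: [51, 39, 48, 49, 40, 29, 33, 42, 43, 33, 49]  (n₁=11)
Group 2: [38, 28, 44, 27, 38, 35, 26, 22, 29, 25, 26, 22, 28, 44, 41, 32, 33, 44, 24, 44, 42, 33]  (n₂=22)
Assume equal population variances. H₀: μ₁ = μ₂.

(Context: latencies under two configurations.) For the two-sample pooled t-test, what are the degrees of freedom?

df = n₁ + n₂ − 2 = 11 + 22 − 2 = 31

degrees of freedom = 31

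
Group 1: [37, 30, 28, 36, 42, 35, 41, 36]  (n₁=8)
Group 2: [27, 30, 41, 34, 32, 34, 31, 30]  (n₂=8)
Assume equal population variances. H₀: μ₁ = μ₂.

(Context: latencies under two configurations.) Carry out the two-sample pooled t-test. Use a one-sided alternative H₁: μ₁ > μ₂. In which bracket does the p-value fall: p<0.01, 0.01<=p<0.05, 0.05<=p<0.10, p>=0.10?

x̄₁=35.625, s₁=4.809, n₁=8
x̄₂=32.375, s₂=4.173, n₂=8
s_p² = [7·4.809² + 7·4.173²]/14 = 20.2679
SE = √(s_p²·(1/8+1/8)) = 2.2510
t = (35.625−32.375)/2.2510 = 1.4438
df = 14
p-value (one-sided, H₁ greater) = 0.08540
→ bracket: 0.05<=p<0.10

p-value bracket: 0.05<=p<0.10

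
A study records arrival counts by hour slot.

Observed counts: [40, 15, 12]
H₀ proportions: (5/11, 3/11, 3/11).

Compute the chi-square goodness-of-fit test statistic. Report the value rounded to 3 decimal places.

test statistic = 5.731

n = 67; E_i = n·p_i = [30.45, 18.27, 18.27]
χ² = (40−30.45)²/30.45 + (15−18.27)²/18.27 + (12−18.27)²/18.27 = 5.7313
df = 2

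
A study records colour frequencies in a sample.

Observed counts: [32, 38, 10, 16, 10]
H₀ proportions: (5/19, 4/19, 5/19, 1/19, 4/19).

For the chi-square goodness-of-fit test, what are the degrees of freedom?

df = k − 1 = 5 − 1 = 4

degrees of freedom = 4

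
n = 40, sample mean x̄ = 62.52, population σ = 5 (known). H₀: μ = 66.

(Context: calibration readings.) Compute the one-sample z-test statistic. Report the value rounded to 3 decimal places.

SE = σ/√n = 5/√40 = 0.7906
z = (x̄−μ₀)/SE = (62.52−66)/0.7906 = -4.4019

test statistic = -4.402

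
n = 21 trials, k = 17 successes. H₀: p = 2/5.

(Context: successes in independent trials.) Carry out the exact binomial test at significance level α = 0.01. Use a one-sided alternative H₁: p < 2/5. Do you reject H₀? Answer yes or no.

Exact binomial: n=21, k=17, p₀=2/5=0.4000
P(X≤17) from Σ C(n,i)·p₀^i·(1−p₀)^(n−i)
p-value (one-sided, H₁ less) = 0.99998
At α=0.01: p ≥ α → fail to reject H₀

reject H₀: no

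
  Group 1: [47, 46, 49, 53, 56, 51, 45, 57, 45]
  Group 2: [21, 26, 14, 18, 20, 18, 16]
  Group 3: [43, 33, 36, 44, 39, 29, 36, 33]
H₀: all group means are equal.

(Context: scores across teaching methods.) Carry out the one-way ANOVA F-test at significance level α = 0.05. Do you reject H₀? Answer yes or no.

reject H₀: yes

Group means [49.89, 19.00, 36.62], grand mean 36.458
SSB = Σnᵢ(x̄ᵢ−x̄)² = 3757.194; SSW = ΣΣ(x−x̄ᵢ)² = 446.764
MSB = 3757.194/2 = 1878.5972; MSW = 446.764/21 = 21.2745
F = MSB/MSW = 88.3029
df = (2, 21)
p-value (upper-tail) = 0.00000
At α=0.05: p < α → reject H₀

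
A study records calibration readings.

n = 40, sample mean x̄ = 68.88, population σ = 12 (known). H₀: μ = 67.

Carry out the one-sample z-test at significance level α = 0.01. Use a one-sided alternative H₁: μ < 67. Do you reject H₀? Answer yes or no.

reject H₀: no

SE = σ/√n = 12/√40 = 1.8974
z = (x̄−μ₀)/SE = (68.88−67)/1.8974 = 0.9908
p-value (one-sided, H₁ less) = 0.83912
At α=0.01: p ≥ α → fail to reject H₀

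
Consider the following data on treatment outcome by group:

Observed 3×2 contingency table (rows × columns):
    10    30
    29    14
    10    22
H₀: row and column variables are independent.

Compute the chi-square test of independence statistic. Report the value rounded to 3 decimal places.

Row totals [40, 43, 32], col totals [49, 66], n=115
χ² = (10−17.04)²/17.04 + (30−22.96)²/22.96 + (29−18.32)²/18.32 + (14−24.68)²/24.68 + (10−13.63)²/13.63 + (22−18.37)²/18.37 = 17.6042
df = 2

test statistic = 17.604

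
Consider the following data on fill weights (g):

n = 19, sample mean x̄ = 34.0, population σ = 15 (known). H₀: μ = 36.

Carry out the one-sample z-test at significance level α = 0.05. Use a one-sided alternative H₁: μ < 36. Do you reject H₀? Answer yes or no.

reject H₀: no

SE = σ/√n = 15/√19 = 3.4412
z = (x̄−μ₀)/SE = (34.0−36)/3.4412 = -0.5812
p-value (one-sided, H₁ less) = 0.28056
At α=0.05: p ≥ α → fail to reject H₀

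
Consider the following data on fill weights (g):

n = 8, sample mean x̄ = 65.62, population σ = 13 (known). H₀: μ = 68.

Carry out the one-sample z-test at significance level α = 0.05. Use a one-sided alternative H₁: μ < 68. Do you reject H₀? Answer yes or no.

SE = σ/√n = 13/√8 = 4.5962
z = (x̄−μ₀)/SE = (65.62−68)/4.5962 = -0.5178
p-value (one-sided, H₁ less) = 0.30229
At α=0.05: p ≥ α → fail to reject H₀

reject H₀: no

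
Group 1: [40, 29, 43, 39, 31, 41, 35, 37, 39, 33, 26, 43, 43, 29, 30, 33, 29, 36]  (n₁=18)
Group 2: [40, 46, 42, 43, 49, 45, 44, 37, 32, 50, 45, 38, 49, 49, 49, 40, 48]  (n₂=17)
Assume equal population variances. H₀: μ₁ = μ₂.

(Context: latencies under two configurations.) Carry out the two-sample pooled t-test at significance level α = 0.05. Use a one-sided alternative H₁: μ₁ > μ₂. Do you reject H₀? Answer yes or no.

reject H₀: no

x̄₁=35.333, s₁=5.562, n₁=18
x̄₂=43.882, s₂=5.146, n₂=17
s_p² = [17·5.562² + 16·5.146²]/33 = 28.7807
SE = √(s_p²·(1/18+1/17)) = 1.8144
t = (35.333−43.882)/1.8144 = -4.7119
df = 33
p-value (one-sided, H₁ greater) = 0.99998
At α=0.05: p ≥ α → fail to reject H₀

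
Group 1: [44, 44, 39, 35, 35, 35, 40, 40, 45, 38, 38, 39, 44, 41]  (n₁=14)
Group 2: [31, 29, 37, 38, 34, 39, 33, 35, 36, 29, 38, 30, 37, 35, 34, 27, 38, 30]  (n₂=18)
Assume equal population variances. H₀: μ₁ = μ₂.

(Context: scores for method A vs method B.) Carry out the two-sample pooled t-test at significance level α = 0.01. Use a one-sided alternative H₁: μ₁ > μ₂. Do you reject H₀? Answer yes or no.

reject H₀: yes

x̄₁=39.786, s₁=3.490, n₁=14
x̄₂=33.889, s₂=3.740, n₂=18
s_p² = [13·3.490² + 17·3.740²]/30 = 13.2045
SE = √(s_p²·(1/14+1/18)) = 1.2949
t = (39.786−33.889)/1.2949 = 4.5539
df = 30
p-value (one-sided, H₁ greater) = 0.00004
At α=0.01: p < α → reject H₀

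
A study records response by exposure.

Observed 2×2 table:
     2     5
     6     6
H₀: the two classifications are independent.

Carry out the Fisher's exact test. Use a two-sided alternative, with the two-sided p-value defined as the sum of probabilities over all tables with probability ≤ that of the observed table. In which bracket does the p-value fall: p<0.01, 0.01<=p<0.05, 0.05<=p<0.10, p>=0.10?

p-value bracket: p>=0.10

Margins: r₁=7, r₂=12, c₁=8, c₂=11, n=19
p_obs = C(7,2)·C(12,6)/C(19,8); sum pmf over tables with pmf ≤ p_obs
p-value (two-sided) = 0.63325
→ bracket: p>=0.10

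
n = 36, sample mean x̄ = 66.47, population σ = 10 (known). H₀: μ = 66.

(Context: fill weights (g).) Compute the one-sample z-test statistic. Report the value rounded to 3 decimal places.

SE = σ/√n = 10/√36 = 1.6667
z = (x̄−μ₀)/SE = (66.47−66)/1.6667 = 0.2820

test statistic = 0.282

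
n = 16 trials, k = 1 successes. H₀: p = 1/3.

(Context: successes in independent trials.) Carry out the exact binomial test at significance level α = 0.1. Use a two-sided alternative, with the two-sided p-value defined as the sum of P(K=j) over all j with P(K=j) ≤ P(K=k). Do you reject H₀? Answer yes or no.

Exact binomial: n=16, k=1, p₀=1/3=0.3333
P(X=j) = C(n,j)·p₀^j·(1−p₀)^(n−j); p = Σ P(X=j) over j with P(X=j) ≤ P(X=1)
p-value (two-sided) = 0.02965
At α=0.1: p < α → reject H₀

reject H₀: yes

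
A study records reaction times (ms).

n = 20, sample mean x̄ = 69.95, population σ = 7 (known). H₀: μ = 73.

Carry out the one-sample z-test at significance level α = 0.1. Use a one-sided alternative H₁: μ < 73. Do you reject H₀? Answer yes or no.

SE = σ/√n = 7/√20 = 1.5652
z = (x̄−μ₀)/SE = (69.95−73)/1.5652 = -1.9486
p-value (one-sided, H₁ less) = 0.02567
At α=0.1: p < α → reject H₀

reject H₀: yes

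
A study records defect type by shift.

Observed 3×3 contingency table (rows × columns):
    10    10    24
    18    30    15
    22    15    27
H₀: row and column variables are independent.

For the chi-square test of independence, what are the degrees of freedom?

degrees of freedom = 4

df = (r−1)(c−1) = (3−1)·(3−1) = 4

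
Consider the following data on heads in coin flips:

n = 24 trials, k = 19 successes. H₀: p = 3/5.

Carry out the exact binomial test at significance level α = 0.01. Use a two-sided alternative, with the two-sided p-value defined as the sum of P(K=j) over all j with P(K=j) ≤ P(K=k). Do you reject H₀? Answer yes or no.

Exact binomial: n=24, k=19, p₀=3/5=0.6000
P(X=j) = C(n,j)·p₀^j·(1−p₀)^(n−j); p = Σ P(X=j) over j with P(X=j) ≤ P(X=19)
p-value (two-sided) = 0.06163
At α=0.01: p ≥ α → fail to reject H₀

reject H₀: no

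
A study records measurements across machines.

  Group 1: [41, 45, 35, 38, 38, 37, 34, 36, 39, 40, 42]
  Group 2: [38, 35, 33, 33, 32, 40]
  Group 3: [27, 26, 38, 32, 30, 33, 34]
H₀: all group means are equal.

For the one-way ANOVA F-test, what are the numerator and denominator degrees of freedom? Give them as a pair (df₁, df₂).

k = 3 groups, N = 24 total
df = (k−1, N−k) = (3−1, 24−3) = (2, 21)

degrees of freedom = [2, 21]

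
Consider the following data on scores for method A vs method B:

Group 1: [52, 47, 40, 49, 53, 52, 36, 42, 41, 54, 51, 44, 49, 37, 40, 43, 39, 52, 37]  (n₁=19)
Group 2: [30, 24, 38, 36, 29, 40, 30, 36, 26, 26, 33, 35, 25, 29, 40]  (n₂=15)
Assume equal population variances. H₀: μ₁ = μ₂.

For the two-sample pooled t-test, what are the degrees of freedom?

df = n₁ + n₂ − 2 = 19 + 15 − 2 = 32

degrees of freedom = 32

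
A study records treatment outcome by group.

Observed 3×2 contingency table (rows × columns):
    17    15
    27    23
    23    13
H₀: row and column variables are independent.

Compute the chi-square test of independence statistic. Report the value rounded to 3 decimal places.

test statistic = 1.073

Row totals [32, 50, 36], col totals [67, 51], n=118
χ² = (17−18.17)²/18.17 + (15−13.83)²/13.83 + (27−28.39)²/28.39 + (23−21.61)²/21.61 + (23−20.44)²/20.44 + (13−15.56)²/15.56 = 1.0730
df = 2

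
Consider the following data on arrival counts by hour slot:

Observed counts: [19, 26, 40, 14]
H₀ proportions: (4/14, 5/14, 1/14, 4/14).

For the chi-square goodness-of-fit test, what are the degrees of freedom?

df = k − 1 = 4 − 1 = 3

degrees of freedom = 3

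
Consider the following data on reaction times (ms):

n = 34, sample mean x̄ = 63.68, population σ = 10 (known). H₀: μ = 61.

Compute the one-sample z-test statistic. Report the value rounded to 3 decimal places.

SE = σ/√n = 10/√34 = 1.7150
z = (x̄−μ₀)/SE = (63.68−61)/1.7150 = 1.5627

test statistic = 1.563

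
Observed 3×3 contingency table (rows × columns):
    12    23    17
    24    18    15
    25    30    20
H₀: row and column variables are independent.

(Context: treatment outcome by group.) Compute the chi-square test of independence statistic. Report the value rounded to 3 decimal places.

Row totals [52, 57, 75], col totals [61, 71, 52], n=184
χ² = (12−17.24)²/17.24 + (23−20.07)²/20.07 + (17−14.70)²/14.70 + (24−18.90)²/18.90 + (18−21.99)²/21.99 + (15−16.11)²/16.11 + (25−24.86)²/24.86 + (30−28.94)²/28.94 + (20−21.20)²/21.20 = 4.6698
df = 4

test statistic = 4.670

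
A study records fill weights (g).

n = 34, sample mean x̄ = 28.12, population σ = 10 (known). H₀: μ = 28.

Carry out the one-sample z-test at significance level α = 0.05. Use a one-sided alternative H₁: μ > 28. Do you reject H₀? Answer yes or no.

SE = σ/√n = 10/√34 = 1.7150
z = (x̄−μ₀)/SE = (28.12−28)/1.7150 = 0.0700
p-value (one-sided, H₁ greater) = 0.47211
At α=0.05: p ≥ α → fail to reject H₀

reject H₀: no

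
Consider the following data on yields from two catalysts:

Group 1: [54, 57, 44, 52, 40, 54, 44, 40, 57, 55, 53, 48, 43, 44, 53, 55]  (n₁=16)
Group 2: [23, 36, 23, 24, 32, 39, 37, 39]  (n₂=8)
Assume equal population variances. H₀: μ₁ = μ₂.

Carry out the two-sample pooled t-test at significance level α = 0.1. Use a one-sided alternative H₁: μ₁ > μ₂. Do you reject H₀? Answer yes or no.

reject H₀: yes

x̄₁=49.562, s₁=6.110, n₁=16
x̄₂=31.625, s₂=7.210, n₂=8
s_p² = [15·6.110² + 7·7.210²]/22 = 41.9915
SE = √(s_p²·(1/16+1/8)) = 2.8060
t = (49.562−31.625)/2.8060 = 6.3926
df = 22
p-value (one-sided, H₁ greater) = 0.00000
At α=0.1: p < α → reject H₀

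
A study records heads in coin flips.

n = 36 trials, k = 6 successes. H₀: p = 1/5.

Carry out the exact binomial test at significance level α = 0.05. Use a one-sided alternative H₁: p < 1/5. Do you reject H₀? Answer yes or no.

reject H₀: no

Exact binomial: n=36, k=6, p₀=1/5=0.2000
P(X≤6) from Σ C(n,i)·p₀^i·(1−p₀)^(n−i)
p-value (one-sided, H₁ less) = 0.40069
At α=0.05: p ≥ α → fail to reject H₀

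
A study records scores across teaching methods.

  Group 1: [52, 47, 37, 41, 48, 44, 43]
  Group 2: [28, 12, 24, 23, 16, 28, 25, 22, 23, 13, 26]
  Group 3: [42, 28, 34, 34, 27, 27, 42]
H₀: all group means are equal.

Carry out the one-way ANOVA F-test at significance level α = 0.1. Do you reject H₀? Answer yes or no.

Group means [44.57, 21.82, 33.43], grand mean 31.440
SSB = Σnᵢ(x̄ᵢ−x̄)² = 2253.095; SSW = ΣΣ(x−x̄ᵢ)² = 725.065
MSB = 2253.095/2 = 1126.5475; MSW = 725.065/22 = 32.9575
F = MSB/MSW = 34.1818
df = (2, 22)
p-value (upper-tail) = 0.00000
At α=0.1: p < α → reject H₀

reject H₀: yes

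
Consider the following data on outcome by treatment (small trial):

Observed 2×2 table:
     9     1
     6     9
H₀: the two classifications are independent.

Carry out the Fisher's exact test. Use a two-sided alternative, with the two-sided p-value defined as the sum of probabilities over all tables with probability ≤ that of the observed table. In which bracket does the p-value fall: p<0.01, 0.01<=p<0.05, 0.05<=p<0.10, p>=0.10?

p-value bracket: 0.01<=p<0.05

Margins: r₁=10, r₂=15, c₁=15, c₂=10, n=25
p_obs = C(10,9)·C(15,6)/C(25,15); sum pmf over tables with pmf ≤ p_obs
p-value (two-sided) = 0.01772
→ bracket: 0.01<=p<0.05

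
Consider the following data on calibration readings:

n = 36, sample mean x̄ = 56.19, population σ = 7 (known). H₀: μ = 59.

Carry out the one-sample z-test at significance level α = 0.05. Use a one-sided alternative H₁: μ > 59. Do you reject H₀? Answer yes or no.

reject H₀: no

SE = σ/√n = 7/√36 = 1.1667
z = (x̄−μ₀)/SE = (56.19−59)/1.1667 = -2.4086
p-value (one-sided, H₁ greater) = 0.99199
At α=0.05: p ≥ α → fail to reject H₀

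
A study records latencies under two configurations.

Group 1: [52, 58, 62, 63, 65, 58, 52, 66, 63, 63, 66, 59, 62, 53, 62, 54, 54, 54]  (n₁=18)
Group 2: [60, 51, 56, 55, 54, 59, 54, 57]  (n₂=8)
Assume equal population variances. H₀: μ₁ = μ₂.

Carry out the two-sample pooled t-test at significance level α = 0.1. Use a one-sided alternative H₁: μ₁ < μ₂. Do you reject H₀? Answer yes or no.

reject H₀: no

x̄₁=59.222, s₁=4.965, n₁=18
x̄₂=55.750, s₂=2.915, n₂=8
s_p² = [17·4.965² + 7·2.915²]/24 = 19.9421
SE = √(s_p²·(1/18+1/8)) = 1.8975
t = (59.222−55.750)/1.8975 = 1.8299
df = 24
p-value (one-sided, H₁ less) = 0.96014
At α=0.1: p ≥ α → fail to reject H₀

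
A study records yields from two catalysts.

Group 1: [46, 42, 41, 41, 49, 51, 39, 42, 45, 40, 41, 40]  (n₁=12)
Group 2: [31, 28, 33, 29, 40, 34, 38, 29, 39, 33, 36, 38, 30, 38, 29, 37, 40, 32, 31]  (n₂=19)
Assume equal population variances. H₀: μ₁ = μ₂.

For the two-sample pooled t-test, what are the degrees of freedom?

df = n₁ + n₂ − 2 = 12 + 19 − 2 = 29

degrees of freedom = 29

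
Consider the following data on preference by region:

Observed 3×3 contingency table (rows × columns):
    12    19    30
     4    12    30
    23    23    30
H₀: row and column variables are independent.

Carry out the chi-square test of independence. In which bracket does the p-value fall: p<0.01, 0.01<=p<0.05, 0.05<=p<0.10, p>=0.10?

p-value bracket: 0.01<=p<0.05

Row totals [61, 46, 76], col totals [39, 54, 90], n=183
χ² = (12−13.00)²/13.00 + (19−18.00)²/18.00 + (30−30.00)²/30.00 + (4−9.80)²/9.80 + (12−13.57)²/13.57 + (30−22.62)²/22.62 + (23−16.20)²/16.20 + (23−22.43)²/22.43 + (30−37.38)²/37.38 = 10.4842
df = 4
p-value (upper-tail) = 0.03302
→ bracket: 0.01<=p<0.05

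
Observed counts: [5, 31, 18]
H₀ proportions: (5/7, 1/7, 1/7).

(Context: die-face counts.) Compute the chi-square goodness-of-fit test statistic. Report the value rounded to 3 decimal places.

n = 54; E_i = n·p_i = [38.57, 7.71, 7.71]
χ² = (5−38.57)²/38.57 + (31−7.71)²/7.71 + (18−7.71)²/7.71 = 113.2222
df = 2

test statistic = 113.222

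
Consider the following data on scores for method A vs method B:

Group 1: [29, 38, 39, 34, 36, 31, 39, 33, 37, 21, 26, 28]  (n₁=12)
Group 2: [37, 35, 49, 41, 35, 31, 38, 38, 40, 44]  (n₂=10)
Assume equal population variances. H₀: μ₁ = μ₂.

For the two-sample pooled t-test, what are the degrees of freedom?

df = n₁ + n₂ − 2 = 12 + 10 − 2 = 20

degrees of freedom = 20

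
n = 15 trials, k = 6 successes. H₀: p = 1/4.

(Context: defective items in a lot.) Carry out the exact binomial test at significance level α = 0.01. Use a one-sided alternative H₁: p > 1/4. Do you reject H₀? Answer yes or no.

reject H₀: no

Exact binomial: n=15, k=6, p₀=1/4=0.2500
P(X≥6) from Σ C(n,i)·p₀^i·(1−p₀)^(n−i)
p-value (one-sided, H₁ greater) = 0.14837
At α=0.01: p ≥ α → fail to reject H₀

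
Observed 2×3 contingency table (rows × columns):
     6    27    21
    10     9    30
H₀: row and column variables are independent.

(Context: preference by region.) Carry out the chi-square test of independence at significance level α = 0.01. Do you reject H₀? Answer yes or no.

Row totals [54, 49], col totals [16, 36, 51], n=103
χ² = (6−8.39)²/8.39 + (27−18.87)²/18.87 + (21−26.74)²/26.74 + (10−7.61)²/7.61 + (9−17.13)²/17.13 + (30−24.26)²/24.26 = 11.3723
df = 2
p-value (upper-tail) = 0.00339
At α=0.01: p < α → reject H₀

reject H₀: yes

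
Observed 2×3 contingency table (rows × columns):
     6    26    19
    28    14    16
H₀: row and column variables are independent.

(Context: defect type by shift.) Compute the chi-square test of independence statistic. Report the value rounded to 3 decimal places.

test statistic = 17.716

Row totals [51, 58], col totals [34, 40, 35], n=109
χ² = (6−15.91)²/15.91 + (26−18.72)²/18.72 + (19−16.38)²/16.38 + (28−18.09)²/18.09 + (14−21.28)²/21.28 + (16−18.62)²/18.62 = 17.7160
df = 2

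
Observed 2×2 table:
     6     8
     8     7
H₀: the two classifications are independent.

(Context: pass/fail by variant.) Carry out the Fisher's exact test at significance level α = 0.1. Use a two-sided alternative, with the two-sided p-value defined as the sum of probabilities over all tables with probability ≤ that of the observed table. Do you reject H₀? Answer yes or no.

Margins: r₁=14, r₂=15, c₁=14, c₂=15, n=29
p_obs = C(14,6)·C(15,8)/C(29,14); sum pmf over tables with pmf ≤ p_obs
p-value (two-sided) = 0.71525
At α=0.1: p ≥ α → fail to reject H₀

reject H₀: no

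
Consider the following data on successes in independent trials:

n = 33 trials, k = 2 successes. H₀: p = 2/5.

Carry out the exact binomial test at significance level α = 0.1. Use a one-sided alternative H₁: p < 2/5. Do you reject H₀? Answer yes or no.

reject H₀: yes

Exact binomial: n=33, k=2, p₀=2/5=0.4000
P(X≤2) from Σ C(n,i)·p₀^i·(1−p₀)^(n−i)
p-value (one-sided, H₁ less) = 0.00001
At α=0.1: p < α → reject H₀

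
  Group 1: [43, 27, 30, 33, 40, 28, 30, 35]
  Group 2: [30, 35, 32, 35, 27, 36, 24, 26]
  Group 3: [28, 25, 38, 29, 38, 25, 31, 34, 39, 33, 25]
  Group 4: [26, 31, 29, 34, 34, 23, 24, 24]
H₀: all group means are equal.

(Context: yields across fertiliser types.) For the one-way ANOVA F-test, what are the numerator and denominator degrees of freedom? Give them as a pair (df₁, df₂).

k = 4 groups, N = 35 total
df = (k−1, N−k) = (4−1, 35−4) = (3, 31)

degrees of freedom = [3, 31]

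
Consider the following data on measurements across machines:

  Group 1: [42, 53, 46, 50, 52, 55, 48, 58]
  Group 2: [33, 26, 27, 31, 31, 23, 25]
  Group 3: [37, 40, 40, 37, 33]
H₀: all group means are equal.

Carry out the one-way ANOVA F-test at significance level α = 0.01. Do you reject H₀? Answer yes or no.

Group means [50.50, 28.00, 37.40], grand mean 39.350
SSB = Σnᵢ(x̄ᵢ−x̄)² = 1915.350; SSW = ΣΣ(x−x̄ᵢ)² = 299.200
MSB = 1915.350/2 = 957.6750; MSW = 299.200/17 = 17.6000
F = MSB/MSW = 54.4134
df = (2, 17)
p-value (upper-tail) = 0.00000
At α=0.01: p < α → reject H₀

reject H₀: yes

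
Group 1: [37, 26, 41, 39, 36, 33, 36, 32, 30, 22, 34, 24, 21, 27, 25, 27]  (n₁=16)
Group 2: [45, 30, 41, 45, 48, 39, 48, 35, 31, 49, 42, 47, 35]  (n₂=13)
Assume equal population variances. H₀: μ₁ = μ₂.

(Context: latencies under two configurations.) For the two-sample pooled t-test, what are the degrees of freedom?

df = n₁ + n₂ − 2 = 16 + 13 − 2 = 27

degrees of freedom = 27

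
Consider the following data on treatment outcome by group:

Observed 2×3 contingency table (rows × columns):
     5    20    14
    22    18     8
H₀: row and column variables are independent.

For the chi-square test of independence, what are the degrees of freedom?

degrees of freedom = 2

df = (r−1)(c−1) = (2−1)·(3−1) = 2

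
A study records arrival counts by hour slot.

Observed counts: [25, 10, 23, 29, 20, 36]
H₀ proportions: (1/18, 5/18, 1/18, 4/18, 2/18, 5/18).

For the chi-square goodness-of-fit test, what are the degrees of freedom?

degrees of freedom = 5

df = k − 1 = 6 − 1 = 5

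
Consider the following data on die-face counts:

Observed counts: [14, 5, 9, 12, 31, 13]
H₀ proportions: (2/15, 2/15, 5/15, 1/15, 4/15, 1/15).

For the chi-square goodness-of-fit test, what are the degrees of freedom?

degrees of freedom = 5

df = k − 1 = 6 − 1 = 5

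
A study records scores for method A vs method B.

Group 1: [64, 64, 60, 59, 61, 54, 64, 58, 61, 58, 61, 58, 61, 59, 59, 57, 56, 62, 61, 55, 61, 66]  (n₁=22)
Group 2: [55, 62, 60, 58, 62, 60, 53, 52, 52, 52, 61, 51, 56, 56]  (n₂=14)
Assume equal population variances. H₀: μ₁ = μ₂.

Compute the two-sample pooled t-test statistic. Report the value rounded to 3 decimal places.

x̄₁=59.955, s₁=3.047, n₁=22
x̄₂=56.429, s₂=4.052, n₂=14
s_p² = [21·3.047² + 13·4.052²]/34 = 12.0113
SE = √(s_p²·(1/22+1/14)) = 1.1849
t = (59.955−56.429)/1.1849 = 2.9758
df = 34

test statistic = 2.976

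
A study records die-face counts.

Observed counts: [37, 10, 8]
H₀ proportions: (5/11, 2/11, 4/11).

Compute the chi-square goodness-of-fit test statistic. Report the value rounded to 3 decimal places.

test statistic = 12.960

n = 55; E_i = n·p_i = [25.00, 10.00, 20.00]
χ² = (37−25.00)²/25.00 + (10−10.00)²/10.00 + (8−20.00)²/20.00 = 12.9600
df = 2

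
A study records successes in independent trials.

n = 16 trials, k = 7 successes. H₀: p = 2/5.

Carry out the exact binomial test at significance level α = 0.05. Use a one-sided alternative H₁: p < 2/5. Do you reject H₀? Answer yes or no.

Exact binomial: n=16, k=7, p₀=2/5=0.4000
P(X≤7) from Σ C(n,i)·p₀^i·(1−p₀)^(n−i)
p-value (one-sided, H₁ less) = 0.71606
At α=0.05: p ≥ α → fail to reject H₀

reject H₀: no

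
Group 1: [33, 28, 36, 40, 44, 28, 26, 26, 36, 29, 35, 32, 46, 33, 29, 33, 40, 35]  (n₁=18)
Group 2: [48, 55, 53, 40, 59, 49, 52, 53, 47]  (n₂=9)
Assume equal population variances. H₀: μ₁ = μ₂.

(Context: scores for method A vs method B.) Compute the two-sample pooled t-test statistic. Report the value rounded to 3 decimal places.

test statistic = -7.197

x̄₁=33.833, s₁=5.854, n₁=18
x̄₂=50.667, s₂=5.454, n₂=9
s_p² = [17·5.854² + 8·5.454²]/25 = 32.8200
SE = √(s_p²·(1/18+1/9)) = 2.3388
t = (33.833−50.667)/2.3388 = -7.1974
df = 25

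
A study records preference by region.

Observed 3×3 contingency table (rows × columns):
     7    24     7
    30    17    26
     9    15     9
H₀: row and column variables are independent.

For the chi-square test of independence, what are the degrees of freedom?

degrees of freedom = 4

df = (r−1)(c−1) = (3−1)·(3−1) = 4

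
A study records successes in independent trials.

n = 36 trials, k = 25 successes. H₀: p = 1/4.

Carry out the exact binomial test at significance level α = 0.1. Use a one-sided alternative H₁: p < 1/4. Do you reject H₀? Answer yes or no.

Exact binomial: n=36, k=25, p₀=1/4=0.2500
P(X≤25) from Σ C(n,i)·p₀^i·(1−p₀)^(n−i)
p-value (one-sided, H₁ less) = 1.00000
At α=0.1: p ≥ α → fail to reject H₀

reject H₀: no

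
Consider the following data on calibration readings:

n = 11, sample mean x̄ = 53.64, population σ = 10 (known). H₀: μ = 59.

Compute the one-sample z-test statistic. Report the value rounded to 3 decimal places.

test statistic = -1.778

SE = σ/√n = 10/√11 = 3.0151
z = (x̄−μ₀)/SE = (53.64−59)/3.0151 = -1.7777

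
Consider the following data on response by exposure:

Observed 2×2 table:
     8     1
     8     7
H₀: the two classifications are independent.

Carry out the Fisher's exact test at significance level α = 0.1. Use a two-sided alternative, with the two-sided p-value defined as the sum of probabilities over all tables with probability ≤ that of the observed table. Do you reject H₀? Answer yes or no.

reject H₀: no

Margins: r₁=9, r₂=15, c₁=16, c₂=8, n=24
p_obs = C(9,8)·C(15,8)/C(24,16); sum pmf over tables with pmf ≤ p_obs
p-value (two-sided) = 0.17818
At α=0.1: p ≥ α → fail to reject H₀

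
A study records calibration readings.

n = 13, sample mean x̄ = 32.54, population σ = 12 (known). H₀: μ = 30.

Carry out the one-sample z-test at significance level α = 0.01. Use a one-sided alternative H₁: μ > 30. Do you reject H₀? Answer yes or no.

SE = σ/√n = 12/√13 = 3.3282
z = (x̄−μ₀)/SE = (32.54−30)/3.3282 = 0.7632
p-value (one-sided, H₁ greater) = 0.22268
At α=0.01: p ≥ α → fail to reject H₀

reject H₀: no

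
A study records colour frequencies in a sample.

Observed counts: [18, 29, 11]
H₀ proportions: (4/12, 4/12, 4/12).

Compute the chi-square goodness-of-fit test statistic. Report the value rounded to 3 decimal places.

n = 58; E_i = n·p_i = [19.33, 19.33, 19.33]
χ² = (18−19.33)²/19.33 + (29−19.33)²/19.33 + (11−19.33)²/19.33 = 8.5172
df = 2

test statistic = 8.517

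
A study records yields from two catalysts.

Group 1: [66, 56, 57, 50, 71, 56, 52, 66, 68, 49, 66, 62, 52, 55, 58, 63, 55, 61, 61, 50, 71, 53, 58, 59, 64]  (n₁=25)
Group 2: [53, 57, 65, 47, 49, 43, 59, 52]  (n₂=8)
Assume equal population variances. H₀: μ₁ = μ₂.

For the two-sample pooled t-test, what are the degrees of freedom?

df = n₁ + n₂ − 2 = 25 + 8 − 2 = 31

degrees of freedom = 31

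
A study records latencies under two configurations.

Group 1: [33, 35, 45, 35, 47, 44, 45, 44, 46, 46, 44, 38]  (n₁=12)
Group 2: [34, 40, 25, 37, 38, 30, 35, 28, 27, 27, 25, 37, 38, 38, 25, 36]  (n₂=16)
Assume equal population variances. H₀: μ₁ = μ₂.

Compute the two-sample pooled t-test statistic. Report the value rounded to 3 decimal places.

x̄₁=41.833, s₁=5.060, n₁=12
x̄₂=32.500, s₂=5.562, n₂=16
s_p² = [11·5.060² + 15·5.562²]/26 = 28.6795
SE = √(s_p²·(1/12+1/16)) = 2.0451
t = (41.833−32.500)/2.0451 = 4.5638
df = 26

test statistic = 4.564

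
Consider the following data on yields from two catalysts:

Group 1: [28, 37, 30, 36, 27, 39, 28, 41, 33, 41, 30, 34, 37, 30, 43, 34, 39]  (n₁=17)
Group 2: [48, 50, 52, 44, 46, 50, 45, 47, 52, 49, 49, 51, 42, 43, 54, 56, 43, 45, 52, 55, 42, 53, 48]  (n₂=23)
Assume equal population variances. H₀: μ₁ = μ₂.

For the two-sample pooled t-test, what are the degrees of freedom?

df = n₁ + n₂ − 2 = 17 + 23 − 2 = 38

degrees of freedom = 38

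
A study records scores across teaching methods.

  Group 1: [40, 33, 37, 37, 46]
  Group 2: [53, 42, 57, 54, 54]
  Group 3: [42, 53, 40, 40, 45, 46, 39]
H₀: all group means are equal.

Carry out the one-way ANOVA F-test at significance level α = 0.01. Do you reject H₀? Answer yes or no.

Group means [38.60, 52.00, 43.57], grand mean 44.588
SSB = Σnᵢ(x̄ᵢ−x̄)² = 461.203; SSW = ΣΣ(x−x̄ᵢ)² = 372.914
MSB = 461.203/2 = 230.6017; MSW = 372.914/14 = 26.6367
F = MSB/MSW = 8.6573
df = (2, 14)
p-value (upper-tail) = 0.00357
At α=0.01: p < α → reject H₀

reject H₀: yes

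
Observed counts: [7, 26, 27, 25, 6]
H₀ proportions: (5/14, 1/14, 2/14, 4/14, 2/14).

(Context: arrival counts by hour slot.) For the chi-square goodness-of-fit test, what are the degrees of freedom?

df = k − 1 = 5 − 1 = 4

degrees of freedom = 4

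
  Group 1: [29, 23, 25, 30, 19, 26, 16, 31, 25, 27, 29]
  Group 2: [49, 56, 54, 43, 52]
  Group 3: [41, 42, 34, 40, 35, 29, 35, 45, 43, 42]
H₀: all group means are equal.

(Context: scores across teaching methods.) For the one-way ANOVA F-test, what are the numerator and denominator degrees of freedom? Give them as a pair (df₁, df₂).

degrees of freedom = [2, 23]

k = 3 groups, N = 26 total
df = (k−1, N−k) = (3−1, 26−3) = (2, 23)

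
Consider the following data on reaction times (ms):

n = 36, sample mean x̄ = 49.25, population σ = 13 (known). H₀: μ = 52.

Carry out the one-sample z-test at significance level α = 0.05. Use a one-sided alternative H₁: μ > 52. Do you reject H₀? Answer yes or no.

reject H₀: no

SE = σ/√n = 13/√36 = 2.1667
z = (x̄−μ₀)/SE = (49.25−52)/2.1667 = -1.2692
p-value (one-sided, H₁ greater) = 0.89782
At α=0.05: p ≥ α → fail to reject H₀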